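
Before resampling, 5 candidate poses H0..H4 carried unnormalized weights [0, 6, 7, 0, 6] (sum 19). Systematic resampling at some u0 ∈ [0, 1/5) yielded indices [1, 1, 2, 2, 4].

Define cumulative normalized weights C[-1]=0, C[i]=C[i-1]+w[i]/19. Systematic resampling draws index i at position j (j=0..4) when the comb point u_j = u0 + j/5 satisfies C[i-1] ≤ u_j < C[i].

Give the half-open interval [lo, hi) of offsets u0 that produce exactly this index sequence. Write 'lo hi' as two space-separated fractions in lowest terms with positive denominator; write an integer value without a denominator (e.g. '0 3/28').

0 8/95

C = [0, 6/19, 13/19, 13/19, 1]
j=0 picked index 1: u0 ∈ [0, 6/19)
j=1 picked index 1: u0 ∈ [-1/5, 11/95)
j=2 picked index 2: u0 ∈ [-8/95, 27/95)
j=3 picked index 2: u0 ∈ [-27/95, 8/95)
j=4 picked index 4: u0 ∈ [-11/95, 1/5)
intersection: [0, 8/95)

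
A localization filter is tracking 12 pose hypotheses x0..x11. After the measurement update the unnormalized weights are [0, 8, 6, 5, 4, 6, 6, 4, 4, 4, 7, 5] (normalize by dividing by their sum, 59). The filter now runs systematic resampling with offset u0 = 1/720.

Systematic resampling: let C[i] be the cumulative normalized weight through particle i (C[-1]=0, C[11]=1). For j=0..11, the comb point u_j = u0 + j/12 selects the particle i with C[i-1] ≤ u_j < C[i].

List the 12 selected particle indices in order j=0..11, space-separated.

C = [0, 8/59, 14/59, 19/59, 23/59, 29/59, 35/59, 39/59, 43/59, 47/59, 54/59, 1]
j=0: u_0=1/720 ∈ [0, 8/59) → index 1
j=1: u_1=61/720 ∈ [0, 8/59) → index 1
j=2: u_2=121/720 ∈ [8/59, 14/59) → index 2
j=3: u_3=181/720 ∈ [14/59, 19/59) → index 3
j=4: u_4=241/720 ∈ [19/59, 23/59) → index 4
j=5: u_5=301/720 ∈ [23/59, 29/59) → index 5
j=6: u_6=361/720 ∈ [29/59, 35/59) → index 6
j=7: u_7=421/720 ∈ [29/59, 35/59) → index 6
j=8: u_8=481/720 ∈ [39/59, 43/59) → index 8
j=9: u_9=541/720 ∈ [43/59, 47/59) → index 9
j=10: u_10=601/720 ∈ [47/59, 54/59) → index 10
j=11: u_11=661/720 ∈ [54/59, 1) → index 11

1 1 2 3 4 5 6 6 8 9 10 11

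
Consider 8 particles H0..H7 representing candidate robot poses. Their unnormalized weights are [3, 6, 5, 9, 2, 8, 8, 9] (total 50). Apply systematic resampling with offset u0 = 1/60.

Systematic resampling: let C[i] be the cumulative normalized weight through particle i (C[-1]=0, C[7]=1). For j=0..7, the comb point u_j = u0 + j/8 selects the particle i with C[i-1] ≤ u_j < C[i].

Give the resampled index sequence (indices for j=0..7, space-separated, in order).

C = [3/50, 9/50, 7/25, 23/50, 1/2, 33/50, 41/50, 1]
j=0: u_0=1/60 ∈ [0, 3/50) → index 0
j=1: u_1=17/120 ∈ [3/50, 9/50) → index 1
j=2: u_2=4/15 ∈ [9/50, 7/25) → index 2
j=3: u_3=47/120 ∈ [7/25, 23/50) → index 3
j=4: u_4=31/60 ∈ [1/2, 33/50) → index 5
j=5: u_5=77/120 ∈ [1/2, 33/50) → index 5
j=6: u_6=23/30 ∈ [33/50, 41/50) → index 6
j=7: u_7=107/120 ∈ [41/50, 1) → index 7

0 1 2 3 5 5 6 7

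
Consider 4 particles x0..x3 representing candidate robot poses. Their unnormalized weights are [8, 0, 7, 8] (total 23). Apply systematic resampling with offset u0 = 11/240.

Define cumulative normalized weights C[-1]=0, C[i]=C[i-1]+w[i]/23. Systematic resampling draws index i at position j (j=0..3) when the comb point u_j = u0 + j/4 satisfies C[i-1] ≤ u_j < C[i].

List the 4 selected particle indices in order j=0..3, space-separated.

C = [8/23, 8/23, 15/23, 1]
j=0: u_0=11/240 ∈ [0, 8/23) → index 0
j=1: u_1=71/240 ∈ [0, 8/23) → index 0
j=2: u_2=131/240 ∈ [8/23, 15/23) → index 2
j=3: u_3=191/240 ∈ [15/23, 1) → index 3

0 0 2 3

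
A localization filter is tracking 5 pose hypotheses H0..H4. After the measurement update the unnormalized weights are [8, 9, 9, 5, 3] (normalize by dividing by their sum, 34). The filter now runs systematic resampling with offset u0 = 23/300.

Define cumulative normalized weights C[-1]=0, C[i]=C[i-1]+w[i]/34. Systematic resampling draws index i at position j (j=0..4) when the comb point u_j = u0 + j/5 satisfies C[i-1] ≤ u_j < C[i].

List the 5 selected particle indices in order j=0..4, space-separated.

C = [4/17, 1/2, 13/17, 31/34, 1]
j=0: u_0=23/300 ∈ [0, 4/17) → index 0
j=1: u_1=83/300 ∈ [4/17, 1/2) → index 1
j=2: u_2=143/300 ∈ [4/17, 1/2) → index 1
j=3: u_3=203/300 ∈ [1/2, 13/17) → index 2
j=4: u_4=263/300 ∈ [13/17, 31/34) → index 3

0 1 1 2 3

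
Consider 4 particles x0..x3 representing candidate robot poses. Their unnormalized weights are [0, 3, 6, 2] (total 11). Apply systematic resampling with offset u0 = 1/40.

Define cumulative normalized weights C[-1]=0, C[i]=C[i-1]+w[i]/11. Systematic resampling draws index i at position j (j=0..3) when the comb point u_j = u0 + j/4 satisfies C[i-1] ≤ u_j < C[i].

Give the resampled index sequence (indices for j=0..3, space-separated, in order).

C = [0, 3/11, 9/11, 1]
j=0: u_0=1/40 ∈ [0, 3/11) → index 1
j=1: u_1=11/40 ∈ [3/11, 9/11) → index 2
j=2: u_2=21/40 ∈ [3/11, 9/11) → index 2
j=3: u_3=31/40 ∈ [3/11, 9/11) → index 2

1 2 2 2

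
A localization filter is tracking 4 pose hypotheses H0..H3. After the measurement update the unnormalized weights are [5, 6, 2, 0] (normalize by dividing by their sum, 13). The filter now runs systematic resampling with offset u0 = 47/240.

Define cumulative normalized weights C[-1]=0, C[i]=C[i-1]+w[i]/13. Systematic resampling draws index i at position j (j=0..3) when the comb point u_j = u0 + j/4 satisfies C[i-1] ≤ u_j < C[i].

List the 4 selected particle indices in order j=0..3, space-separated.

0 1 1 2

C = [5/13, 11/13, 1, 1]
j=0: u_0=47/240 ∈ [0, 5/13) → index 0
j=1: u_1=107/240 ∈ [5/13, 11/13) → index 1
j=2: u_2=167/240 ∈ [5/13, 11/13) → index 1
j=3: u_3=227/240 ∈ [11/13, 1) → index 2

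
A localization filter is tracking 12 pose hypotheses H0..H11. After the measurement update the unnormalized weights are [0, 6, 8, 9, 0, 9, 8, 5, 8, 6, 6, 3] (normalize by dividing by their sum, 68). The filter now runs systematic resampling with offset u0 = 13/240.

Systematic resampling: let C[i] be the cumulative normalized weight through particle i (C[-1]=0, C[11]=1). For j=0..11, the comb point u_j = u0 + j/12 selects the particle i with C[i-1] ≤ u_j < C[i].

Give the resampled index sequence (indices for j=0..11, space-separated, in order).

1 2 3 3 5 6 6 7 8 9 10 11

C = [0, 3/34, 7/34, 23/68, 23/68, 8/17, 10/17, 45/68, 53/68, 59/68, 65/68, 1]
j=0: u_0=13/240 ∈ [0, 3/34) → index 1
j=1: u_1=11/80 ∈ [3/34, 7/34) → index 2
j=2: u_2=53/240 ∈ [7/34, 23/68) → index 3
j=3: u_3=73/240 ∈ [7/34, 23/68) → index 3
j=4: u_4=31/80 ∈ [23/68, 8/17) → index 5
j=5: u_5=113/240 ∈ [8/17, 10/17) → index 6
j=6: u_6=133/240 ∈ [8/17, 10/17) → index 6
j=7: u_7=51/80 ∈ [10/17, 45/68) → index 7
j=8: u_8=173/240 ∈ [45/68, 53/68) → index 8
j=9: u_9=193/240 ∈ [53/68, 59/68) → index 9
j=10: u_10=71/80 ∈ [59/68, 65/68) → index 10
j=11: u_11=233/240 ∈ [65/68, 1) → index 11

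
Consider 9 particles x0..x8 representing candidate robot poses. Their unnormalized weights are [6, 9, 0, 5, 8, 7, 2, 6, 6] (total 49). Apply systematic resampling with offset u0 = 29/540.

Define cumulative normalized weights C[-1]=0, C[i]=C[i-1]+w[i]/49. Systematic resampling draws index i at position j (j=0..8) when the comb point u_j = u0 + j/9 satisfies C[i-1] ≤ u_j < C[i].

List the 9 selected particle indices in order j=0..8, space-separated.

0 1 1 3 4 5 6 7 8

C = [6/49, 15/49, 15/49, 20/49, 4/7, 5/7, 37/49, 43/49, 1]
j=0: u_0=29/540 ∈ [0, 6/49) → index 0
j=1: u_1=89/540 ∈ [6/49, 15/49) → index 1
j=2: u_2=149/540 ∈ [6/49, 15/49) → index 1
j=3: u_3=209/540 ∈ [15/49, 20/49) → index 3
j=4: u_4=269/540 ∈ [20/49, 4/7) → index 4
j=5: u_5=329/540 ∈ [4/7, 5/7) → index 5
j=6: u_6=389/540 ∈ [5/7, 37/49) → index 6
j=7: u_7=449/540 ∈ [37/49, 43/49) → index 7
j=8: u_8=509/540 ∈ [43/49, 1) → index 8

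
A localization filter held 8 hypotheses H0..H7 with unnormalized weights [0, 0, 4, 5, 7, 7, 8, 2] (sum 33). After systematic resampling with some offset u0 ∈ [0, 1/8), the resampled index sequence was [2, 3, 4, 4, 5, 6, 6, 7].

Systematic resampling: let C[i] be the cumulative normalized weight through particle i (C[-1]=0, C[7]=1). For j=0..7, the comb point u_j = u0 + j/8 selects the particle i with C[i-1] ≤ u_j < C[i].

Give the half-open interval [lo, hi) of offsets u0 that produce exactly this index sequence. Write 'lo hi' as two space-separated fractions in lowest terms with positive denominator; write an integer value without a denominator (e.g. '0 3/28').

19/264 29/264

C = [0, 0, 4/33, 3/11, 16/33, 23/33, 31/33, 1]
j=0 picked index 2: u0 ∈ [0, 4/33)
j=1 picked index 3: u0 ∈ [-1/264, 13/88)
j=2 picked index 4: u0 ∈ [1/44, 31/132)
j=3 picked index 4: u0 ∈ [-9/88, 29/264)
j=4 picked index 5: u0 ∈ [-1/66, 13/66)
j=5 picked index 6: u0 ∈ [19/264, 83/264)
j=6 picked index 6: u0 ∈ [-7/132, 25/132)
j=7 picked index 7: u0 ∈ [17/264, 1/8)
intersection: [19/264, 29/264)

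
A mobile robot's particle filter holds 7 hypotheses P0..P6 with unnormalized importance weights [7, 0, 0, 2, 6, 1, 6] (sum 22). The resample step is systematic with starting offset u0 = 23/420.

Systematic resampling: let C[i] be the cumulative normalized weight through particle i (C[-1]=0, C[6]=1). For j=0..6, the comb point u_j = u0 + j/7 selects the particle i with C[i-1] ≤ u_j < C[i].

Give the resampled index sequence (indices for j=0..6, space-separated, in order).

0 0 3 4 4 6 6

C = [7/22, 7/22, 7/22, 9/22, 15/22, 8/11, 1]
j=0: u_0=23/420 ∈ [0, 7/22) → index 0
j=1: u_1=83/420 ∈ [0, 7/22) → index 0
j=2: u_2=143/420 ∈ [7/22, 9/22) → index 3
j=3: u_3=29/60 ∈ [9/22, 15/22) → index 4
j=4: u_4=263/420 ∈ [9/22, 15/22) → index 4
j=5: u_5=323/420 ∈ [8/11, 1) → index 6
j=6: u_6=383/420 ∈ [8/11, 1) → index 6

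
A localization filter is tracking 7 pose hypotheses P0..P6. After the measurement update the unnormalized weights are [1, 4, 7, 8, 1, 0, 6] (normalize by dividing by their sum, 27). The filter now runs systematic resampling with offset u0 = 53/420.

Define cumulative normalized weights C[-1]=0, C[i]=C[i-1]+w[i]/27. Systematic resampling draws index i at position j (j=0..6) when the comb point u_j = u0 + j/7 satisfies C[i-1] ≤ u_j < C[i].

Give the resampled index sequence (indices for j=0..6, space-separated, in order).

1 2 2 3 3 6 6

C = [1/27, 5/27, 4/9, 20/27, 7/9, 7/9, 1]
j=0: u_0=53/420 ∈ [1/27, 5/27) → index 1
j=1: u_1=113/420 ∈ [5/27, 4/9) → index 2
j=2: u_2=173/420 ∈ [5/27, 4/9) → index 2
j=3: u_3=233/420 ∈ [4/9, 20/27) → index 3
j=4: u_4=293/420 ∈ [4/9, 20/27) → index 3
j=5: u_5=353/420 ∈ [7/9, 1) → index 6
j=6: u_6=59/60 ∈ [7/9, 1) → index 6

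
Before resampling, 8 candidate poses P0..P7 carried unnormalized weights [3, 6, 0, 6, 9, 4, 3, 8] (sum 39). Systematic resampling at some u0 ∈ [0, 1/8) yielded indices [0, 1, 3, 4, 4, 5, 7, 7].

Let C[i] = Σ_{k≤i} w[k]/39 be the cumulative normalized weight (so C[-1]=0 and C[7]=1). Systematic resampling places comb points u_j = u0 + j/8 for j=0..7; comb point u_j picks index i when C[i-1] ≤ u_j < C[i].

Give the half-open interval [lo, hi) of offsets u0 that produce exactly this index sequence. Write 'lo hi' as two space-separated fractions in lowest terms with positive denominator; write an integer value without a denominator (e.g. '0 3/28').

7/156 1/13

C = [1/13, 3/13, 3/13, 5/13, 8/13, 28/39, 31/39, 1]
j=0 picked index 0: u0 ∈ [0, 1/13)
j=1 picked index 1: u0 ∈ [-5/104, 11/104)
j=2 picked index 3: u0 ∈ [-1/52, 7/52)
j=3 picked index 4: u0 ∈ [1/104, 25/104)
j=4 picked index 4: u0 ∈ [-3/26, 3/26)
j=5 picked index 5: u0 ∈ [-1/104, 29/312)
j=6 picked index 7: u0 ∈ [7/156, 1/4)
j=7 picked index 7: u0 ∈ [-25/312, 1/8)
intersection: [7/156, 1/13)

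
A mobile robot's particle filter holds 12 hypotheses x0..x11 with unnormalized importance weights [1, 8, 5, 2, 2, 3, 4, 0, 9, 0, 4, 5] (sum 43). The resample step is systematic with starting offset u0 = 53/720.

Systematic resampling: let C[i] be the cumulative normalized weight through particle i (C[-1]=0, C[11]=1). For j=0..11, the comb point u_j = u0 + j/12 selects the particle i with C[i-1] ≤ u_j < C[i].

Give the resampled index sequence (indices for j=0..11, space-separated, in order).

C = [1/43, 9/43, 14/43, 16/43, 18/43, 21/43, 25/43, 25/43, 34/43, 34/43, 38/43, 1]
j=0: u_0=53/720 ∈ [1/43, 9/43) → index 1
j=1: u_1=113/720 ∈ [1/43, 9/43) → index 1
j=2: u_2=173/720 ∈ [9/43, 14/43) → index 2
j=3: u_3=233/720 ∈ [9/43, 14/43) → index 2
j=4: u_4=293/720 ∈ [16/43, 18/43) → index 4
j=5: u_5=353/720 ∈ [21/43, 25/43) → index 6
j=6: u_6=413/720 ∈ [21/43, 25/43) → index 6
j=7: u_7=473/720 ∈ [25/43, 34/43) → index 8
j=8: u_8=533/720 ∈ [25/43, 34/43) → index 8
j=9: u_9=593/720 ∈ [34/43, 38/43) → index 10
j=10: u_10=653/720 ∈ [38/43, 1) → index 11
j=11: u_11=713/720 ∈ [38/43, 1) → index 11

1 1 2 2 4 6 6 8 8 10 11 11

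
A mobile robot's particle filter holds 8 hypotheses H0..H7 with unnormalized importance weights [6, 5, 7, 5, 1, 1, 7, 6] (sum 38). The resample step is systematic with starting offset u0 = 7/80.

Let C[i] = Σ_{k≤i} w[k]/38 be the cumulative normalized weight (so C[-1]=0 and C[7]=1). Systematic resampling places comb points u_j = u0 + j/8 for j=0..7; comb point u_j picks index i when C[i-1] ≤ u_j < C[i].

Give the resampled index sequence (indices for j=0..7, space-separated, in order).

C = [3/19, 11/38, 9/19, 23/38, 12/19, 25/38, 16/19, 1]
j=0: u_0=7/80 ∈ [0, 3/19) → index 0
j=1: u_1=17/80 ∈ [3/19, 11/38) → index 1
j=2: u_2=27/80 ∈ [11/38, 9/19) → index 2
j=3: u_3=37/80 ∈ [11/38, 9/19) → index 2
j=4: u_4=47/80 ∈ [9/19, 23/38) → index 3
j=5: u_5=57/80 ∈ [25/38, 16/19) → index 6
j=6: u_6=67/80 ∈ [25/38, 16/19) → index 6
j=7: u_7=77/80 ∈ [16/19, 1) → index 7

0 1 2 2 3 6 6 7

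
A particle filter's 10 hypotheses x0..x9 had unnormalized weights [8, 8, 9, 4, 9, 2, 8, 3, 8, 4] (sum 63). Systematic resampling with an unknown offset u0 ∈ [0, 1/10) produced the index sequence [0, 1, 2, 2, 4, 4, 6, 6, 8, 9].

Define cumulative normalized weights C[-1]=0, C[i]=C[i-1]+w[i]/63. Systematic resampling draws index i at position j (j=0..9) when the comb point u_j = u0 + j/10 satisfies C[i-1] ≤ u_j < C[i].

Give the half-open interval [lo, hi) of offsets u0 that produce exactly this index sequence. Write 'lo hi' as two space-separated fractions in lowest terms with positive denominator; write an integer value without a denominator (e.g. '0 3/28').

C = [8/63, 16/63, 25/63, 29/63, 38/63, 40/63, 16/21, 17/21, 59/63, 1]
j=0 picked index 0: u0 ∈ [0, 8/63)
j=1 picked index 1: u0 ∈ [17/630, 97/630)
j=2 picked index 2: u0 ∈ [17/315, 62/315)
j=3 picked index 2: u0 ∈ [-29/630, 61/630)
j=4 picked index 4: u0 ∈ [19/315, 64/315)
j=5 picked index 4: u0 ∈ [-5/126, 13/126)
j=6 picked index 6: u0 ∈ [11/315, 17/105)
j=7 picked index 6: u0 ∈ [-41/630, 13/210)
j=8 picked index 8: u0 ∈ [1/105, 43/315)
j=9 picked index 9: u0 ∈ [23/630, 1/10)
intersection: [19/315, 13/210)

19/315 13/210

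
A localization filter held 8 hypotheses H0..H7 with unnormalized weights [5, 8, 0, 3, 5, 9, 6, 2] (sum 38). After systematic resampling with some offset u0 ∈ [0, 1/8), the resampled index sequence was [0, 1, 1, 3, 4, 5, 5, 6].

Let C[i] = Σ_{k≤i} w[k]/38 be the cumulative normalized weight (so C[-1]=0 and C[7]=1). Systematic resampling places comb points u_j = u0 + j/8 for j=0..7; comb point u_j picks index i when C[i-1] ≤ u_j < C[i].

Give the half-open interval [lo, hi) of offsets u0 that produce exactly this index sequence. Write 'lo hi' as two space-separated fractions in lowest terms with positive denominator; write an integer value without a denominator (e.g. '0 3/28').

C = [5/38, 13/38, 13/38, 8/19, 21/38, 15/19, 18/19, 1]
j=0 picked index 0: u0 ∈ [0, 5/38)
j=1 picked index 1: u0 ∈ [1/152, 33/152)
j=2 picked index 1: u0 ∈ [-9/76, 7/76)
j=3 picked index 3: u0 ∈ [-5/152, 7/152)
j=4 picked index 4: u0 ∈ [-3/38, 1/19)
j=5 picked index 5: u0 ∈ [-11/152, 25/152)
j=6 picked index 5: u0 ∈ [-15/76, 3/76)
j=7 picked index 6: u0 ∈ [-13/152, 11/152)
intersection: [1/152, 3/76)

1/152 3/76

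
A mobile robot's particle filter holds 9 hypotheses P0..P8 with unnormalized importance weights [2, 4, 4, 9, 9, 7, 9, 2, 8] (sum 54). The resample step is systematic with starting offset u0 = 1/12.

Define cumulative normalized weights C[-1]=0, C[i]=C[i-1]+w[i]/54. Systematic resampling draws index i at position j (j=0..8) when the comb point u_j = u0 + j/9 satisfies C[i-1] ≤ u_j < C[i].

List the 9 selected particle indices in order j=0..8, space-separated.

C = [1/27, 1/9, 5/27, 19/54, 14/27, 35/54, 22/27, 23/27, 1]
j=0: u_0=1/12 ∈ [1/27, 1/9) → index 1
j=1: u_1=7/36 ∈ [5/27, 19/54) → index 3
j=2: u_2=11/36 ∈ [5/27, 19/54) → index 3
j=3: u_3=5/12 ∈ [19/54, 14/27) → index 4
j=4: u_4=19/36 ∈ [14/27, 35/54) → index 5
j=5: u_5=23/36 ∈ [14/27, 35/54) → index 5
j=6: u_6=3/4 ∈ [35/54, 22/27) → index 6
j=7: u_7=31/36 ∈ [23/27, 1) → index 8
j=8: u_8=35/36 ∈ [23/27, 1) → index 8

1 3 3 4 5 5 6 8 8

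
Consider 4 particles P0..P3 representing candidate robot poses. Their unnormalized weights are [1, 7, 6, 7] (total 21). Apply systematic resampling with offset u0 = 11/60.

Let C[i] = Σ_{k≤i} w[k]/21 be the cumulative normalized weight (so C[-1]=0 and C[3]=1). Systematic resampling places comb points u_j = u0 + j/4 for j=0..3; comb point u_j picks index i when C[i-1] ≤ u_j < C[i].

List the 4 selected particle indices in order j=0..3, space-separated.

1 2 3 3

C = [1/21, 8/21, 2/3, 1]
j=0: u_0=11/60 ∈ [1/21, 8/21) → index 1
j=1: u_1=13/30 ∈ [8/21, 2/3) → index 2
j=2: u_2=41/60 ∈ [2/3, 1) → index 3
j=3: u_3=14/15 ∈ [2/3, 1) → index 3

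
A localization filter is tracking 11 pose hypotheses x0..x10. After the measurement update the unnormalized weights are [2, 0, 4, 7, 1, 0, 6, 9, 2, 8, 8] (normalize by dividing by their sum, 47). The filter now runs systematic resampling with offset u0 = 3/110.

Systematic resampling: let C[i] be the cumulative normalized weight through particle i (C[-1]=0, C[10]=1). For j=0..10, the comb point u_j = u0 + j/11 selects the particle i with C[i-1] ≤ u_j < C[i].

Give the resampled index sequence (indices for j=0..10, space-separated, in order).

C = [2/47, 2/47, 6/47, 13/47, 14/47, 14/47, 20/47, 29/47, 31/47, 39/47, 1]
j=0: u_0=3/110 ∈ [0, 2/47) → index 0
j=1: u_1=13/110 ∈ [2/47, 6/47) → index 2
j=2: u_2=23/110 ∈ [6/47, 13/47) → index 3
j=3: u_3=3/10 ∈ [14/47, 20/47) → index 6
j=4: u_4=43/110 ∈ [14/47, 20/47) → index 6
j=5: u_5=53/110 ∈ [20/47, 29/47) → index 7
j=6: u_6=63/110 ∈ [20/47, 29/47) → index 7
j=7: u_7=73/110 ∈ [31/47, 39/47) → index 9
j=8: u_8=83/110 ∈ [31/47, 39/47) → index 9
j=9: u_9=93/110 ∈ [39/47, 1) → index 10
j=10: u_10=103/110 ∈ [39/47, 1) → index 10

0 2 3 6 6 7 7 9 9 10 10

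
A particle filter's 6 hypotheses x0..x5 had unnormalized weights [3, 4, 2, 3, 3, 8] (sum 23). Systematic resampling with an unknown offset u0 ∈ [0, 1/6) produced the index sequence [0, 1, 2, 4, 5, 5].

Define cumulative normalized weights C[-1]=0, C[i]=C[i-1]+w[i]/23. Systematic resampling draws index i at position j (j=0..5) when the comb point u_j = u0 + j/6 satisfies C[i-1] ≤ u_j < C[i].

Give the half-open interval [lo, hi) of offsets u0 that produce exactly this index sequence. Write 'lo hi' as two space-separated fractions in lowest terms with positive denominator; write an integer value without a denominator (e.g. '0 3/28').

1/46 4/69

C = [3/23, 7/23, 9/23, 12/23, 15/23, 1]
j=0 picked index 0: u0 ∈ [0, 3/23)
j=1 picked index 1: u0 ∈ [-5/138, 19/138)
j=2 picked index 2: u0 ∈ [-2/69, 4/69)
j=3 picked index 4: u0 ∈ [1/46, 7/46)
j=4 picked index 5: u0 ∈ [-1/69, 1/3)
j=5 picked index 5: u0 ∈ [-25/138, 1/6)
intersection: [1/46, 4/69)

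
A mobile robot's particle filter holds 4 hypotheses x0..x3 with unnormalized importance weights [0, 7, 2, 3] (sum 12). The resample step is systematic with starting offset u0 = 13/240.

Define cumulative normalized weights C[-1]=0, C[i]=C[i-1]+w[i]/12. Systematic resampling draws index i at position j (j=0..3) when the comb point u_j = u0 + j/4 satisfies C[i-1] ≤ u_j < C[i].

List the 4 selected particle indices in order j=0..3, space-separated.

1 1 1 3

C = [0, 7/12, 3/4, 1]
j=0: u_0=13/240 ∈ [0, 7/12) → index 1
j=1: u_1=73/240 ∈ [0, 7/12) → index 1
j=2: u_2=133/240 ∈ [0, 7/12) → index 1
j=3: u_3=193/240 ∈ [3/4, 1) → index 3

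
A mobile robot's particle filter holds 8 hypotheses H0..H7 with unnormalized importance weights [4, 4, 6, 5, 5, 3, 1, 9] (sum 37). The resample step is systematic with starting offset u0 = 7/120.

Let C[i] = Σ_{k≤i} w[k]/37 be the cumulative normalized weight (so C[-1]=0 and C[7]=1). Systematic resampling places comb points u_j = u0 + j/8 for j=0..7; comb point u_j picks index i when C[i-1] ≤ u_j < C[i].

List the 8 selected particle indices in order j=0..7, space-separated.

0 1 2 3 4 5 7 7

C = [4/37, 8/37, 14/37, 19/37, 24/37, 27/37, 28/37, 1]
j=0: u_0=7/120 ∈ [0, 4/37) → index 0
j=1: u_1=11/60 ∈ [4/37, 8/37) → index 1
j=2: u_2=37/120 ∈ [8/37, 14/37) → index 2
j=3: u_3=13/30 ∈ [14/37, 19/37) → index 3
j=4: u_4=67/120 ∈ [19/37, 24/37) → index 4
j=5: u_5=41/60 ∈ [24/37, 27/37) → index 5
j=6: u_6=97/120 ∈ [28/37, 1) → index 7
j=7: u_7=14/15 ∈ [28/37, 1) → index 7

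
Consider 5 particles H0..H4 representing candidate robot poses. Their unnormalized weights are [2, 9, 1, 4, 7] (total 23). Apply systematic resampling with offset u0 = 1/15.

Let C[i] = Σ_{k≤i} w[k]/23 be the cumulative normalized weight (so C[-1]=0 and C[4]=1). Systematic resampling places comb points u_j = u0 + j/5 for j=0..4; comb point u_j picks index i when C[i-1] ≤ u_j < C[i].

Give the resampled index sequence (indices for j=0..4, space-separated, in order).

C = [2/23, 11/23, 12/23, 16/23, 1]
j=0: u_0=1/15 ∈ [0, 2/23) → index 0
j=1: u_1=4/15 ∈ [2/23, 11/23) → index 1
j=2: u_2=7/15 ∈ [2/23, 11/23) → index 1
j=3: u_3=2/3 ∈ [12/23, 16/23) → index 3
j=4: u_4=13/15 ∈ [16/23, 1) → index 4

0 1 1 3 4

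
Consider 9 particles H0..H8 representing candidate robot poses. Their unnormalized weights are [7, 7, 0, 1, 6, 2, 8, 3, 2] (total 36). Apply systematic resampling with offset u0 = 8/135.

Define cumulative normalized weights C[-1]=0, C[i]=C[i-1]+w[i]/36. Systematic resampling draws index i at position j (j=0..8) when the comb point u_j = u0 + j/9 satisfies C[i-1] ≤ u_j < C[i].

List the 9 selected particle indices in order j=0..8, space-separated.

C = [7/36, 7/18, 7/18, 5/12, 7/12, 23/36, 31/36, 17/18, 1]
j=0: u_0=8/135 ∈ [0, 7/36) → index 0
j=1: u_1=23/135 ∈ [0, 7/36) → index 0
j=2: u_2=38/135 ∈ [7/36, 7/18) → index 1
j=3: u_3=53/135 ∈ [7/18, 5/12) → index 3
j=4: u_4=68/135 ∈ [5/12, 7/12) → index 4
j=5: u_5=83/135 ∈ [7/12, 23/36) → index 5
j=6: u_6=98/135 ∈ [23/36, 31/36) → index 6
j=7: u_7=113/135 ∈ [23/36, 31/36) → index 6
j=8: u_8=128/135 ∈ [17/18, 1) → index 8

0 0 1 3 4 5 6 6 8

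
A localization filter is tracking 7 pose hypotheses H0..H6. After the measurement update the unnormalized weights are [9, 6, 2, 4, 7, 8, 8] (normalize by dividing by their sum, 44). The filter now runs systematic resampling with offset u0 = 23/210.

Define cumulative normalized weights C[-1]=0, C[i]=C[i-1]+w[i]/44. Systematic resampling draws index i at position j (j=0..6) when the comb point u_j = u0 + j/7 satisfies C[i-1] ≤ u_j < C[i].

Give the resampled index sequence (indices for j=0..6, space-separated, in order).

0 1 3 4 5 6 6

C = [9/44, 15/44, 17/44, 21/44, 7/11, 9/11, 1]
j=0: u_0=23/210 ∈ [0, 9/44) → index 0
j=1: u_1=53/210 ∈ [9/44, 15/44) → index 1
j=2: u_2=83/210 ∈ [17/44, 21/44) → index 3
j=3: u_3=113/210 ∈ [21/44, 7/11) → index 4
j=4: u_4=143/210 ∈ [7/11, 9/11) → index 5
j=5: u_5=173/210 ∈ [9/11, 1) → index 6
j=6: u_6=29/30 ∈ [9/11, 1) → index 6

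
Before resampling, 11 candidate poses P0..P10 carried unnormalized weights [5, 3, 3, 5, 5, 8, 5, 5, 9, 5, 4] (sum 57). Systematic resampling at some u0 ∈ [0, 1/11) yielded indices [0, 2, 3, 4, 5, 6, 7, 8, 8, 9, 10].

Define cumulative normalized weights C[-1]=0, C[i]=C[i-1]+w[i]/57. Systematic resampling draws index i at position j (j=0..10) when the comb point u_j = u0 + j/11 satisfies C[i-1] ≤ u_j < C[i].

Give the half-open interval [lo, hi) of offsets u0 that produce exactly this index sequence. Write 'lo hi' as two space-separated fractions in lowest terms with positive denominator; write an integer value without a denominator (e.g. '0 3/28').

C = [5/57, 8/57, 11/57, 16/57, 7/19, 29/57, 34/57, 13/19, 16/19, 53/57, 1]
j=0 picked index 0: u0 ∈ [0, 5/57)
j=1 picked index 2: u0 ∈ [31/627, 64/627)
j=2 picked index 3: u0 ∈ [7/627, 62/627)
j=3 picked index 4: u0 ∈ [5/627, 20/209)
j=4 picked index 5: u0 ∈ [1/209, 91/627)
j=5 picked index 6: u0 ∈ [34/627, 89/627)
j=6 picked index 7: u0 ∈ [32/627, 29/209)
j=7 picked index 8: u0 ∈ [10/209, 43/209)
j=8 picked index 8: u0 ∈ [-9/209, 24/209)
j=9 picked index 9: u0 ∈ [5/209, 70/627)
j=10 picked index 10: u0 ∈ [13/627, 1/11)
intersection: [34/627, 5/57)

34/627 5/57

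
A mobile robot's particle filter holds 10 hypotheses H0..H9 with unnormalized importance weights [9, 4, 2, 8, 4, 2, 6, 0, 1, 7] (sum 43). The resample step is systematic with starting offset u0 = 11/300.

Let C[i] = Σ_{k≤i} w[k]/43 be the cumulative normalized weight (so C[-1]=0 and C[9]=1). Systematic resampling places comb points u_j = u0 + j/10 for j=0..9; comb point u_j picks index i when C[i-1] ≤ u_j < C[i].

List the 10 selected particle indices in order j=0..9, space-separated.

C = [9/43, 13/43, 15/43, 23/43, 27/43, 29/43, 35/43, 35/43, 36/43, 1]
j=0: u_0=11/300 ∈ [0, 9/43) → index 0
j=1: u_1=41/300 ∈ [0, 9/43) → index 0
j=2: u_2=71/300 ∈ [9/43, 13/43) → index 1
j=3: u_3=101/300 ∈ [13/43, 15/43) → index 2
j=4: u_4=131/300 ∈ [15/43, 23/43) → index 3
j=5: u_5=161/300 ∈ [23/43, 27/43) → index 4
j=6: u_6=191/300 ∈ [27/43, 29/43) → index 5
j=7: u_7=221/300 ∈ [29/43, 35/43) → index 6
j=8: u_8=251/300 ∈ [35/43, 36/43) → index 8
j=9: u_9=281/300 ∈ [36/43, 1) → index 9

0 0 1 2 3 4 5 6 8 9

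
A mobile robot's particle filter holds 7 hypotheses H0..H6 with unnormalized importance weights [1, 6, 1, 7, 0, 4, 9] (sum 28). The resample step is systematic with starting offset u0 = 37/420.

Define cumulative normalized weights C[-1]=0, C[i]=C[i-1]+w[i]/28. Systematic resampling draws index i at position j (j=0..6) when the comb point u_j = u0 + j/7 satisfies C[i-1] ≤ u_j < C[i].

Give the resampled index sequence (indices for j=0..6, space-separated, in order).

C = [1/28, 1/4, 2/7, 15/28, 15/28, 19/28, 1]
j=0: u_0=37/420 ∈ [1/28, 1/4) → index 1
j=1: u_1=97/420 ∈ [1/28, 1/4) → index 1
j=2: u_2=157/420 ∈ [2/7, 15/28) → index 3
j=3: u_3=31/60 ∈ [2/7, 15/28) → index 3
j=4: u_4=277/420 ∈ [15/28, 19/28) → index 5
j=5: u_5=337/420 ∈ [19/28, 1) → index 6
j=6: u_6=397/420 ∈ [19/28, 1) → index 6

1 1 3 3 5 6 6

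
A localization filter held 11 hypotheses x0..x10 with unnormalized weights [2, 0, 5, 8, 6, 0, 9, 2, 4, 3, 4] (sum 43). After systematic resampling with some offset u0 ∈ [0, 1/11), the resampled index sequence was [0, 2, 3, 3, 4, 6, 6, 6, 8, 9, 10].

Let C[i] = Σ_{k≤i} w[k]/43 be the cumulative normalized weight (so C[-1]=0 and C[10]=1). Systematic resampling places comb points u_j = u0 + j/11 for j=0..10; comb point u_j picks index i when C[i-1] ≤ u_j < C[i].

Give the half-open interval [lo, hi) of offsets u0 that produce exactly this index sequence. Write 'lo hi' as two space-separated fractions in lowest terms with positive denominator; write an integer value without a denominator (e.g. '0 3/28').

C = [2/43, 2/43, 7/43, 15/43, 21/43, 21/43, 30/43, 32/43, 36/43, 39/43, 1]
j=0 picked index 0: u0 ∈ [0, 2/43)
j=1 picked index 2: u0 ∈ [-21/473, 34/473)
j=2 picked index 3: u0 ∈ [-9/473, 79/473)
j=3 picked index 3: u0 ∈ [-52/473, 36/473)
j=4 picked index 4: u0 ∈ [-7/473, 59/473)
j=5 picked index 6: u0 ∈ [16/473, 115/473)
j=6 picked index 6: u0 ∈ [-27/473, 72/473)
j=7 picked index 6: u0 ∈ [-70/473, 29/473)
j=8 picked index 8: u0 ∈ [8/473, 52/473)
j=9 picked index 9: u0 ∈ [9/473, 42/473)
j=10 picked index 10: u0 ∈ [-1/473, 1/11)
intersection: [16/473, 2/43)

16/473 2/43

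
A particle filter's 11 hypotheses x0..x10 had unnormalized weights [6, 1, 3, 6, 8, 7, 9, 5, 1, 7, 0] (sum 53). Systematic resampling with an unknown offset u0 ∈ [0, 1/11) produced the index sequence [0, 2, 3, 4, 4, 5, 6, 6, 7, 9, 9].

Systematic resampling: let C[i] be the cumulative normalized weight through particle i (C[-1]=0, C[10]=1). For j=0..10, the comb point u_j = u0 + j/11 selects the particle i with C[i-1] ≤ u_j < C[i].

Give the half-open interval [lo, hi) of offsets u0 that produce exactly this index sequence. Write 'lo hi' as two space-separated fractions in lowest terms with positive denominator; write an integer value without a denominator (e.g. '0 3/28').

29/583 52/583

C = [6/53, 7/53, 10/53, 16/53, 24/53, 31/53, 40/53, 45/53, 46/53, 1, 1]
j=0 picked index 0: u0 ∈ [0, 6/53)
j=1 picked index 2: u0 ∈ [24/583, 57/583)
j=2 picked index 3: u0 ∈ [4/583, 70/583)
j=3 picked index 4: u0 ∈ [17/583, 105/583)
j=4 picked index 4: u0 ∈ [-36/583, 52/583)
j=5 picked index 5: u0 ∈ [-1/583, 76/583)
j=6 picked index 6: u0 ∈ [23/583, 122/583)
j=7 picked index 6: u0 ∈ [-30/583, 69/583)
j=8 picked index 7: u0 ∈ [16/583, 71/583)
j=9 picked index 9: u0 ∈ [29/583, 2/11)
j=10 picked index 9: u0 ∈ [-24/583, 1/11)
intersection: [29/583, 52/583)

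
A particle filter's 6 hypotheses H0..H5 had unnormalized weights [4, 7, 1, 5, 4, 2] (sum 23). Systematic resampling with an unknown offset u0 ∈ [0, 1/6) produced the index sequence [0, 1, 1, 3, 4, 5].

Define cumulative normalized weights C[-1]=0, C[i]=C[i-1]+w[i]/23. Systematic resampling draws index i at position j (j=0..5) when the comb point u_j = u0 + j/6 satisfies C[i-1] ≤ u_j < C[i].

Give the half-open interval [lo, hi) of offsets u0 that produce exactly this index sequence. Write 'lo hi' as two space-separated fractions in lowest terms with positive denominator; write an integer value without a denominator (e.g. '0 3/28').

C = [4/23, 11/23, 12/23, 17/23, 21/23, 1]
j=0 picked index 0: u0 ∈ [0, 4/23)
j=1 picked index 1: u0 ∈ [1/138, 43/138)
j=2 picked index 1: u0 ∈ [-11/69, 10/69)
j=3 picked index 3: u0 ∈ [1/46, 11/46)
j=4 picked index 4: u0 ∈ [5/69, 17/69)
j=5 picked index 5: u0 ∈ [11/138, 1/6)
intersection: [11/138, 10/69)

11/138 10/69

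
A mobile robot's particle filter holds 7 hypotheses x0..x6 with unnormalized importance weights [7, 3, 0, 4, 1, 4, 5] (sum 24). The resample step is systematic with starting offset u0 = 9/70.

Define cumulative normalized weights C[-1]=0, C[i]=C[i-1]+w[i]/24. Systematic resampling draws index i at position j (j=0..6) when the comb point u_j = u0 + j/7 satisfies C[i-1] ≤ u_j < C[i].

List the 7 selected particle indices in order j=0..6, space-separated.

0 0 1 3 5 6 6

C = [7/24, 5/12, 5/12, 7/12, 5/8, 19/24, 1]
j=0: u_0=9/70 ∈ [0, 7/24) → index 0
j=1: u_1=19/70 ∈ [0, 7/24) → index 0
j=2: u_2=29/70 ∈ [7/24, 5/12) → index 1
j=3: u_3=39/70 ∈ [5/12, 7/12) → index 3
j=4: u_4=7/10 ∈ [5/8, 19/24) → index 5
j=5: u_5=59/70 ∈ [19/24, 1) → index 6
j=6: u_6=69/70 ∈ [19/24, 1) → index 6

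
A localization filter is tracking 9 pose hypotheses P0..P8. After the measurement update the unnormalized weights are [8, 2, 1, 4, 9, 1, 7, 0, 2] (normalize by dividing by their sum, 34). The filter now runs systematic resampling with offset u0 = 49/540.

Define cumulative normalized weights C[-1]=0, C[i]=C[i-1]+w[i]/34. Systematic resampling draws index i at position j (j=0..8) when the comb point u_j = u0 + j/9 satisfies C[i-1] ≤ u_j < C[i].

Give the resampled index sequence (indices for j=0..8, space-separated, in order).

C = [4/17, 5/17, 11/34, 15/34, 12/17, 25/34, 16/17, 16/17, 1]
j=0: u_0=49/540 ∈ [0, 4/17) → index 0
j=1: u_1=109/540 ∈ [0, 4/17) → index 0
j=2: u_2=169/540 ∈ [5/17, 11/34) → index 2
j=3: u_3=229/540 ∈ [11/34, 15/34) → index 3
j=4: u_4=289/540 ∈ [15/34, 12/17) → index 4
j=5: u_5=349/540 ∈ [15/34, 12/17) → index 4
j=6: u_6=409/540 ∈ [25/34, 16/17) → index 6
j=7: u_7=469/540 ∈ [25/34, 16/17) → index 6
j=8: u_8=529/540 ∈ [16/17, 1) → index 8

0 0 2 3 4 4 6 6 8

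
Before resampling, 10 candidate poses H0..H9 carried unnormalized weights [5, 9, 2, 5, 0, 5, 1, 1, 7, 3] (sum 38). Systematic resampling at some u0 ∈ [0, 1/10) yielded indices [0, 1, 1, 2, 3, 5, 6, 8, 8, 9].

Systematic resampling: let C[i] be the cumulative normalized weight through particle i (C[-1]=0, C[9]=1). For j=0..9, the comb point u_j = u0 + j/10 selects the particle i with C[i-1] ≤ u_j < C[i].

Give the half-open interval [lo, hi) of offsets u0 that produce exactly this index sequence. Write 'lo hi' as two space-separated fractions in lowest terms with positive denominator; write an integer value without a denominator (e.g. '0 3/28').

C = [5/38, 7/19, 8/19, 21/38, 21/38, 13/19, 27/38, 14/19, 35/38, 1]
j=0 picked index 0: u0 ∈ [0, 5/38)
j=1 picked index 1: u0 ∈ [3/95, 51/190)
j=2 picked index 1: u0 ∈ [-13/190, 16/95)
j=3 picked index 2: u0 ∈ [13/190, 23/190)
j=4 picked index 3: u0 ∈ [2/95, 29/190)
j=5 picked index 5: u0 ∈ [1/19, 7/38)
j=6 picked index 6: u0 ∈ [8/95, 21/190)
j=7 picked index 8: u0 ∈ [7/190, 21/95)
j=8 picked index 8: u0 ∈ [-6/95, 23/190)
j=9 picked index 9: u0 ∈ [2/95, 1/10)
intersection: [8/95, 1/10)

8/95 1/10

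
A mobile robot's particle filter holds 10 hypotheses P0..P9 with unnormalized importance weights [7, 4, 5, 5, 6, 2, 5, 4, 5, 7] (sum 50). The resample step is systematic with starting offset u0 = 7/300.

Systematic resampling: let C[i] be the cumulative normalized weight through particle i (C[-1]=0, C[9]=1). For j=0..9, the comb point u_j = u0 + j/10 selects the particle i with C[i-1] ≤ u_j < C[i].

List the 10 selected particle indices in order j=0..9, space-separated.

0 0 2 3 4 4 6 7 8 9

C = [7/50, 11/50, 8/25, 21/50, 27/50, 29/50, 17/25, 19/25, 43/50, 1]
j=0: u_0=7/300 ∈ [0, 7/50) → index 0
j=1: u_1=37/300 ∈ [0, 7/50) → index 0
j=2: u_2=67/300 ∈ [11/50, 8/25) → index 2
j=3: u_3=97/300 ∈ [8/25, 21/50) → index 3
j=4: u_4=127/300 ∈ [21/50, 27/50) → index 4
j=5: u_5=157/300 ∈ [21/50, 27/50) → index 4
j=6: u_6=187/300 ∈ [29/50, 17/25) → index 6
j=7: u_7=217/300 ∈ [17/25, 19/25) → index 7
j=8: u_8=247/300 ∈ [19/25, 43/50) → index 8
j=9: u_9=277/300 ∈ [43/50, 1) → index 9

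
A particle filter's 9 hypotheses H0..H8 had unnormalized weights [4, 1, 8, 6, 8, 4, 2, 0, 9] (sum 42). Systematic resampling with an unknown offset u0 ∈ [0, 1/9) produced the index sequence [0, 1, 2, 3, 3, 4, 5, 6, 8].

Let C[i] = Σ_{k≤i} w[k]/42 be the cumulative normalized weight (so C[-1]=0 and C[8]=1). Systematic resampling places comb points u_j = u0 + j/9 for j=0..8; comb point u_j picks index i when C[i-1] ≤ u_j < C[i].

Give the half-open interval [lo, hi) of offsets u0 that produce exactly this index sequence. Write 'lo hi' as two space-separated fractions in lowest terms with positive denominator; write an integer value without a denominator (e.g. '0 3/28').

0 1/126

C = [2/21, 5/42, 13/42, 19/42, 9/14, 31/42, 11/14, 11/14, 1]
j=0 picked index 0: u0 ∈ [0, 2/21)
j=1 picked index 1: u0 ∈ [-1/63, 1/126)
j=2 picked index 2: u0 ∈ [-13/126, 11/126)
j=3 picked index 3: u0 ∈ [-1/42, 5/42)
j=4 picked index 3: u0 ∈ [-17/126, 1/126)
j=5 picked index 4: u0 ∈ [-13/126, 11/126)
j=6 picked index 5: u0 ∈ [-1/42, 1/14)
j=7 picked index 6: u0 ∈ [-5/126, 1/126)
j=8 picked index 8: u0 ∈ [-13/126, 1/9)
intersection: [0, 1/126)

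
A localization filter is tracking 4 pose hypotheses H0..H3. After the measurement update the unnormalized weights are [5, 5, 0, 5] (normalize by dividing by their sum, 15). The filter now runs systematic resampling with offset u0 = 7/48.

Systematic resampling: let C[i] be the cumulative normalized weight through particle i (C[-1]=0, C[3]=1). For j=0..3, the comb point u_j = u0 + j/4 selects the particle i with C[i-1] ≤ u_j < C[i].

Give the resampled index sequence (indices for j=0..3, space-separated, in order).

C = [1/3, 2/3, 2/3, 1]
j=0: u_0=7/48 ∈ [0, 1/3) → index 0
j=1: u_1=19/48 ∈ [1/3, 2/3) → index 1
j=2: u_2=31/48 ∈ [1/3, 2/3) → index 1
j=3: u_3=43/48 ∈ [2/3, 1) → index 3

0 1 1 3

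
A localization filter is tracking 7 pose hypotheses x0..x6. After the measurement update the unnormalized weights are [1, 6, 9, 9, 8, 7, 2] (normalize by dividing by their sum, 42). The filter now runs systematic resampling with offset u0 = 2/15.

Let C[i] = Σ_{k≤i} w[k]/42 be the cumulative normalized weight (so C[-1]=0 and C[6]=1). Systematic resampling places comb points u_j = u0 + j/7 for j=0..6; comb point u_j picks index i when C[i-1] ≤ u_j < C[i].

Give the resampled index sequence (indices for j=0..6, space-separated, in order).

1 2 3 3 4 5 6

C = [1/42, 1/6, 8/21, 25/42, 11/14, 20/21, 1]
j=0: u_0=2/15 ∈ [1/42, 1/6) → index 1
j=1: u_1=29/105 ∈ [1/6, 8/21) → index 2
j=2: u_2=44/105 ∈ [8/21, 25/42) → index 3
j=3: u_3=59/105 ∈ [8/21, 25/42) → index 3
j=4: u_4=74/105 ∈ [25/42, 11/14) → index 4
j=5: u_5=89/105 ∈ [11/14, 20/21) → index 5
j=6: u_6=104/105 ∈ [20/21, 1) → index 6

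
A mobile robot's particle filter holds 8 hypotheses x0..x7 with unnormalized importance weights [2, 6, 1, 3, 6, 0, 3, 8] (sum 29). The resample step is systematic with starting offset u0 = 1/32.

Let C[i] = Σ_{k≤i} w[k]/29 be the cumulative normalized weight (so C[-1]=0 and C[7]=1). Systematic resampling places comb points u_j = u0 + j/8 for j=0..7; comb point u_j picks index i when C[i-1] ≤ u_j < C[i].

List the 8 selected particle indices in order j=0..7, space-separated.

C = [2/29, 8/29, 9/29, 12/29, 18/29, 18/29, 21/29, 1]
j=0: u_0=1/32 ∈ [0, 2/29) → index 0
j=1: u_1=5/32 ∈ [2/29, 8/29) → index 1
j=2: u_2=9/32 ∈ [8/29, 9/29) → index 2
j=3: u_3=13/32 ∈ [9/29, 12/29) → index 3
j=4: u_4=17/32 ∈ [12/29, 18/29) → index 4
j=5: u_5=21/32 ∈ [18/29, 21/29) → index 6
j=6: u_6=25/32 ∈ [21/29, 1) → index 7
j=7: u_7=29/32 ∈ [21/29, 1) → index 7

0 1 2 3 4 6 7 7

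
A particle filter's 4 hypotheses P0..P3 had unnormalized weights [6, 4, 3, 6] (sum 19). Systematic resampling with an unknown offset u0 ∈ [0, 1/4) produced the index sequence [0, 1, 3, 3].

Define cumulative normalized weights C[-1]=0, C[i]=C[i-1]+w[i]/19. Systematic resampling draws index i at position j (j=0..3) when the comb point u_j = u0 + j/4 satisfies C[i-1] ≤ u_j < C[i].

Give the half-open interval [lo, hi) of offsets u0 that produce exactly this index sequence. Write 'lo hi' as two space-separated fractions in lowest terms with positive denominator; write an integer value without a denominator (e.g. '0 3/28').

7/38 1/4

C = [6/19, 10/19, 13/19, 1]
j=0 picked index 0: u0 ∈ [0, 6/19)
j=1 picked index 1: u0 ∈ [5/76, 21/76)
j=2 picked index 3: u0 ∈ [7/38, 1/2)
j=3 picked index 3: u0 ∈ [-5/76, 1/4)
intersection: [7/38, 1/4)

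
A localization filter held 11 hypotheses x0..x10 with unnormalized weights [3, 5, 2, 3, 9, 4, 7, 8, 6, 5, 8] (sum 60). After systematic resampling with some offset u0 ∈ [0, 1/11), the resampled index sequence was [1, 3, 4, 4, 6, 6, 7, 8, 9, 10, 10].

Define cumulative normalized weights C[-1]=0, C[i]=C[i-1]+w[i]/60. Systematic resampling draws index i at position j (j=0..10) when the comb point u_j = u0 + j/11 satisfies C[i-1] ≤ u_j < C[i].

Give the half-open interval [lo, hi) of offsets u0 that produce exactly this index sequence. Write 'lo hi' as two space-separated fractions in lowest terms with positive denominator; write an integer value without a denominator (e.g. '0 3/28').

5/66 1/11

C = [1/20, 2/15, 1/6, 13/60, 11/30, 13/30, 11/20, 41/60, 47/60, 13/15, 1]
j=0 picked index 1: u0 ∈ [1/20, 2/15)
j=1 picked index 3: u0 ∈ [5/66, 83/660)
j=2 picked index 4: u0 ∈ [23/660, 61/330)
j=3 picked index 4: u0 ∈ [-37/660, 31/330)
j=4 picked index 6: u0 ∈ [23/330, 41/220)
j=5 picked index 6: u0 ∈ [-7/330, 21/220)
j=6 picked index 7: u0 ∈ [1/220, 91/660)
j=7 picked index 8: u0 ∈ [31/660, 97/660)
j=8 picked index 9: u0 ∈ [37/660, 23/165)
j=9 picked index 10: u0 ∈ [8/165, 2/11)
j=10 picked index 10: u0 ∈ [-7/165, 1/11)
intersection: [5/66, 1/11)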